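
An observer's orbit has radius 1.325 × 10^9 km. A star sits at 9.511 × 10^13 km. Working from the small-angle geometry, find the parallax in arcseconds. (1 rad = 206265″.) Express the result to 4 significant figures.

θ ≈ B/d = (1.325 × 10^9) / (9.511 × 10^13) = 1.3931 × 10^-5 rad.
In arcseconds: 1.3931 × 10^-5 × 206265 = 2.8735″.

2.874 arcsec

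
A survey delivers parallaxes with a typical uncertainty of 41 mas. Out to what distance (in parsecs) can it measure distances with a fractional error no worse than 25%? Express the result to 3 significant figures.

6.10 pc

σ_d/d = σ_p/p, so the condition is σ_p/p ≤ 0.25, i.e. p ≥ σ_p/0.25.
p_min = 41/0.25 = 164 mas = 0.164 arcsec.
d_max = 1/p_min = 1/0.164 = 6.0976 pc.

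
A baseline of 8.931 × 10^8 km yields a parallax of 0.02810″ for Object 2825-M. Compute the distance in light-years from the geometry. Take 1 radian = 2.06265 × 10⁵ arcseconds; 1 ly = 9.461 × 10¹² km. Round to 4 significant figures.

692.9 ly

θ = 0.02810″ = 0.02810/206265 = 1.3623 × 10^-7 rad.
d = B/θ = (8.931 × 10^8) / (1.3623 × 10^-7) = 6.5558 × 10^15 km = (6.5558 × 10^15) / (9.461 × 10^12) ly = 692.93 ly.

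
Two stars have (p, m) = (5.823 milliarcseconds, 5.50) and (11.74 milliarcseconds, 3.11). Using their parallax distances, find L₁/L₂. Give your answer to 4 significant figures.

L₁/L₂ = 0.4498

d₁ = 1/p₁ = 1/0.005823″ = 171.73 pc; d₂ = 1/p₂ = 1/0.01174″ = 85.179 pc.
M₁ = m₁ − 5 log₁₀ d₁ + 5 = 5.50 − 11.1742 + 5 = -0.6742.
M₂ = 3.11 − 9.6517 + 5 = -1.5417.
L₁/L₂ = 10^(0.4(M₂ − M₁)) = 10^(0.4 × (-0.8675)) = 10^(-0.34700) = 0.44978.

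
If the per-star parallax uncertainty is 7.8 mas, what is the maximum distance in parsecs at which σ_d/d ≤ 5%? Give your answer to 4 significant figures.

6.410 pc

σ_d/d = σ_p/p, so the condition is σ_p/p ≤ 0.05, i.e. p ≥ σ_p/0.05.
p_min = 7.8/0.05 = 156 mas = 0.156 arcsec.
d_max = 1/p_min = 1/0.156 = 6.4103 pc.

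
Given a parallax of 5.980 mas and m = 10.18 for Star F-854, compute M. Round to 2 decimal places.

d = 1/p = 1/0.005980″ = 167.22 pc.
m − M = 5 log₁₀(167.22) − 5 = 11.1164 − 5 = 6.1164.
M = m − (m − M) = 10.18 − 6.1164 = 4.06.

M = 4.06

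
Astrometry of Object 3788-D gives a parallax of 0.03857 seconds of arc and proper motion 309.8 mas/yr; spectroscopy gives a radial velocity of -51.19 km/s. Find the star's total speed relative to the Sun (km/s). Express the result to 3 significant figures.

63.8 km/s

d = 1/p = 1/0.03857″ = 25.927 pc.
μ = 309.8 mas/yr = 0.3098 ″/yr.
v_t = 4.740 μ d = 4.740 × 0.3098 × 25.927 = 38.073 km/s.
v = √(v_r² + v_t²) = √((-51.19)² + 38.073²) = √4069.97 = 63.796 km/s.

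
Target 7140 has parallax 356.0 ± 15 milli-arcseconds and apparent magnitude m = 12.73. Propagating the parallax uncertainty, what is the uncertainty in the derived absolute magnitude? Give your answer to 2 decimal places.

σ_M = 0.09 mag

M = m − 5 log₁₀ d + 5 = m + 5 log₁₀ p + 5, so ∂M/∂p = 5/(p ln 10).
σ_M = (5/ln 10) · (σ_p/p) = 2.1715 × 15/356.0 = 2.1715 × 0.042135 = 0.091496.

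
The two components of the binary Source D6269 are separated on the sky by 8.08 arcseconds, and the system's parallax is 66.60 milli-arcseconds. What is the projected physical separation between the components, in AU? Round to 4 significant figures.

121.3 AU

d = 1/p = 1/0.06660″ = 15.015 pc.
At distance d (pc), an angle of θ arcsec spans θ·d AU: s = 8.08 × 15.015 = 121.32 AU.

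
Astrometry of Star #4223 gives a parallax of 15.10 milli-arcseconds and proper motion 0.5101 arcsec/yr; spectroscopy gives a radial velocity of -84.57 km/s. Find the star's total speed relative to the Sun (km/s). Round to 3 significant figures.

d = 1/p = 1/0.01510″ = 66.225 pc.
v_t = 4.740 μ d = 4.740 × 0.5101 × 66.225 = 160.12 km/s.
v = √(v_r² + v_t²) = √((-84.57)² + 160.12²) = √32790.5 = 181.08 km/s.

181 km/s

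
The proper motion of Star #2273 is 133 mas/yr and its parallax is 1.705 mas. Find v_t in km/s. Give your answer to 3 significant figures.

d = 1/p = 1/0.001705″ = 586.51 pc.
μ = 133 mas/yr = 0.133 ″/yr.
v_t = 4.74 × μ × d = 4.74 × 0.133 × 586.51 = 369.75 km/s.

370 km/s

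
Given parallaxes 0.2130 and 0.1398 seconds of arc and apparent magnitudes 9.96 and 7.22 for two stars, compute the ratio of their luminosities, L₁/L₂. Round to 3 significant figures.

d₁ = 1/p₁ = 1/0.2130″ = 4.6948 pc; d₂ = 1/p₂ = 1/0.1398″ = 7.1531 pc.
M₁ = m₁ − 5 log₁₀ d₁ + 5 = 9.96 − 3.3581 + 5 = 11.6019.
M₂ = 7.22 − 4.2725 + 5 = 7.9475.
L₁/L₂ = 10^(0.4(M₂ − M₁)) = 10^(0.4 × (-3.6544)) = 10^(-1.46176) = 0.034533.

L₁/L₂ = 0.0345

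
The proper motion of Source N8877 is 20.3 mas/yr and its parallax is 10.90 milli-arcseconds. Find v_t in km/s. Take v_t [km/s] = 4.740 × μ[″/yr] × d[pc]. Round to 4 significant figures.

d = 1/p = 1/0.01090″ = 91.743 pc.
μ = 20.3 mas/yr = 0.0203 ″/yr.
v_t = 4.74 × μ × d = 4.74 × 0.0203 × 91.743 = 8.8277 km/s.

8.828 km/s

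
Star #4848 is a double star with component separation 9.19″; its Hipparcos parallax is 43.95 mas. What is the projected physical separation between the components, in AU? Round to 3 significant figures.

209 AU

d = 1/p = 1/0.04395″ = 22.753 pc.
At distance d (pc), an angle of θ arcsec spans θ·d AU: s = 9.19 × 22.753 = 209.1 AU.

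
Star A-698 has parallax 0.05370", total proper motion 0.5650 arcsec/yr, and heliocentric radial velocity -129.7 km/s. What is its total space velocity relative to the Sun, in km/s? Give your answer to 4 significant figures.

d = 1/p = 1/0.05370″ = 18.622 pc.
v_t = 4.740 μ d = 4.740 × 0.5650 × 18.622 = 49.872 km/s.
v = √(v_r² + v_t²) = √((-129.7)² + 49.872²) = √19309.3 = 138.96 km/s.

139.0 km/s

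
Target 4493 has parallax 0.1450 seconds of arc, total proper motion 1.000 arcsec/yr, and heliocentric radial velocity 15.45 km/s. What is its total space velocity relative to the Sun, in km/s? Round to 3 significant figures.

d = 1/p = 1/0.1450″ = 6.8966 pc.
v_t = 4.740 μ d = 4.740 × 1.000 × 6.8966 = 32.69 km/s.
v = √(v_r² + v_t²) = √(15.45² + 32.69²) = √1307.34 = 36.157 km/s.

36.2 km/s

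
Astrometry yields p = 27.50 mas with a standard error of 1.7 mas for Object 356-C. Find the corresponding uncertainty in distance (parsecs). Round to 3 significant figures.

2.25 pc

d = 1/p, so σ_d = σ_p / p².
σ_d = 0.00170 / (0.02750)² = 0.00170 / 0.00075625 = 2.2479 pc.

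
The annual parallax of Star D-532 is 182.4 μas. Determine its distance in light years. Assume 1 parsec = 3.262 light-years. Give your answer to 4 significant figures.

p = 182.4 μas = 0.0001824 arcsec.
d = 1/p = 1/0.0001824 = 5482.5 pc.
In light-years: 5482.5 × 3.262 = 17884 ly.

17880 light years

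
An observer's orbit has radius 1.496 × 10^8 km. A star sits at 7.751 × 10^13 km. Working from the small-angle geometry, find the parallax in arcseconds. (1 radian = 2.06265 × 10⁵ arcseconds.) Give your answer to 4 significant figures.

θ ≈ B/d = (1.496 × 10^8) / (7.751 × 10^13) = 1.9301 × 10^-6 rad.
In arcseconds: 1.9301 × 10^-6 × 206265 = 0.39811″.

0.3981 arcsec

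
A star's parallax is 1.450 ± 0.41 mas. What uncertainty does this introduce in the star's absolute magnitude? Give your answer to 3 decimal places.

σ_M = 0.614 mag

M = m − 5 log₁₀ d + 5 = m + 5 log₁₀ p + 5, so ∂M/∂p = 5/(p ln 10).
σ_M = (5/ln 10) · (σ_p/p) = 2.1715 × 0.41/1.450 = 2.1715 × 0.28276 = 0.61401.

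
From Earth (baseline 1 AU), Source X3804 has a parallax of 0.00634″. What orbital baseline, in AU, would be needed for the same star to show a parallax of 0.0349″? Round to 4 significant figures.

Parallax scales linearly with baseline: p ∝ B, so B = p_target / p_Earth × 1 AU.
B = 0.0349 / 0.00634 = 5.5047 AU.

5.505 AU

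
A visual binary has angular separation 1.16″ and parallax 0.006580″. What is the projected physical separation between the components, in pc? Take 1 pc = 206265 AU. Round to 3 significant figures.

0.000855 pc

d = 1/p = 1/0.006580″ = 151.98 pc.
At distance d (pc), an angle of θ arcsec spans θ·d AU: s = 1.16 × 151.98 = 176.3 AU.
= 176.3 / 206265 = 0.00085473 pc.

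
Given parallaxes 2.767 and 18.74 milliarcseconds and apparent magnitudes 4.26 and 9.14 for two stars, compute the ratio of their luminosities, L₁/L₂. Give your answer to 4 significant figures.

d₁ = 1/p₁ = 1/0.002767″ = 361.4 pc; d₂ = 1/p₂ = 1/0.01874″ = 53.362 pc.
M₁ = m₁ − 5 log₁₀ d₁ + 5 = 4.26 − 12.7899 + 5 = -3.5299.
M₂ = 9.14 − 8.6362 + 5 = 5.5038.
L₁/L₂ = 10^(0.4(M₂ − M₁)) = 10^(0.4 × 9.0337) = 10^3.61348 = 4106.6.

L₁/L₂ = 4107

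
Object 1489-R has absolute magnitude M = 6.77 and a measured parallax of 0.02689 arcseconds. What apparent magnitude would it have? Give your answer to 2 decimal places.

d = 1/p = 1/0.02689″ = 37.189 pc.
m − M = 5 log₁₀ d − 5 = 5 log₁₀(37.189) − 5 = 7.8521 − 5 = 2.8521.
m = M + (m − M) = 6.77 + 2.8521 = 9.62.

m = 9.62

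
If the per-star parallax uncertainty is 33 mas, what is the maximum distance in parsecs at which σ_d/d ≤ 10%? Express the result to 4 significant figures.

3.030 pc

σ_d/d = σ_p/p, so the condition is σ_p/p ≤ 0.10, i.e. p ≥ σ_p/0.10.
p_min = 33/0.10 = 330 mas = 0.33 arcsec.
d_max = 1/p_min = 1/0.33 = 3.0303 pc.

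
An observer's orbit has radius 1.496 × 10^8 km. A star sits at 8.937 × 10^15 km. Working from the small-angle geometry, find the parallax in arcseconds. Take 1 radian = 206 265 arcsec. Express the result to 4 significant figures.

θ ≈ B/d = (1.496 × 10^8) / (8.937 × 10^15) = 1.6739 × 10^-8 rad.
In arcseconds: 1.6739 × 10^-8 × 206265 = 0.0034527″.

0.003453 arcsec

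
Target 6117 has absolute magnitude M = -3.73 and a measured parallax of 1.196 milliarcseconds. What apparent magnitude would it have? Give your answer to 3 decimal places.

d = 1/p = 1/0.001196″ = 836.12 pc.
m − M = 5 log₁₀ d − 5 = 5 log₁₀(836.12) − 5 = 14.6113 − 5 = 9.6113.
m = M + (m − M) = -3.73 + 9.6113 = 5.881.

m = 5.881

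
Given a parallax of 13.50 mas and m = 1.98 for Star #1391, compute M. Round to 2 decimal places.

M = -2.37

d = 1/p = 1/0.01350″ = 74.074 pc.
m − M = 5 log₁₀(74.074) − 5 = 9.3483 − 5 = 4.3483.
M = m − (m − M) = 1.98 − 4.3483 = -2.37.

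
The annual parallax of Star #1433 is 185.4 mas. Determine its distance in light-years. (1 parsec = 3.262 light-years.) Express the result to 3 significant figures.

p = 185.4 mas = 0.1854 arcsec.
d = 1/p = 1/0.1854 = 5.3937 pc.
In light-years: 5.3937 × 3.262 = 17.594 ly.

17.6 light years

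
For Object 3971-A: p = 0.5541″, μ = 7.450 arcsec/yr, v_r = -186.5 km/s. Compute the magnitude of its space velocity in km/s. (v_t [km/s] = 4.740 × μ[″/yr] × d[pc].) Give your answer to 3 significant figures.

197 km/s

d = 1/p = 1/0.5541″ = 1.8047 pc.
v_t = 4.740 μ d = 4.740 × 7.450 × 1.8047 = 63.729 km/s.
v = √(v_r² + v_t²) = √((-186.5)² + 63.729²) = √38843.6 = 197.09 km/s.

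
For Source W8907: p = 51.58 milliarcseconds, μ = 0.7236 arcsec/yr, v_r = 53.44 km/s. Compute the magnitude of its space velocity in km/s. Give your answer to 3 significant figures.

d = 1/p = 1/0.05158″ = 19.387 pc.
v_t = 4.740 μ d = 4.740 × 0.7236 × 19.387 = 66.495 km/s.
v = √(v_r² + v_t²) = √(53.44² + 66.495²) = √7277.42 = 85.308 km/s.

85.3 km/s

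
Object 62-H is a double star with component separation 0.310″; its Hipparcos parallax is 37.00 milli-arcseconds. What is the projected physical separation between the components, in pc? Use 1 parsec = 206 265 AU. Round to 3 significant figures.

d = 1/p = 1/0.03700″ = 27.027 pc.
At distance d (pc), an angle of θ arcsec spans θ·d AU: s = 0.310 × 27.027 = 8.3784 AU.
= 8.3784 / 206265 = 4.0620 × 10^-5 pc.

4.06 × 10^-5 pc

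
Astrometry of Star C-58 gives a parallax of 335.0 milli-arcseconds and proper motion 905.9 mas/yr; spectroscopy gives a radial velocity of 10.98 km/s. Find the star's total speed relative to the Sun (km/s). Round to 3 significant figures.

d = 1/p = 1/0.3350″ = 2.9851 pc.
μ = 905.9 mas/yr = 0.9059 ″/yr.
v_t = 4.740 μ d = 4.740 × 0.9059 × 2.9851 = 12.818 km/s.
v = √(v_r² + v_t²) = √(10.98² + 12.818²) = √284.862 = 16.878 km/s.

16.9 km/s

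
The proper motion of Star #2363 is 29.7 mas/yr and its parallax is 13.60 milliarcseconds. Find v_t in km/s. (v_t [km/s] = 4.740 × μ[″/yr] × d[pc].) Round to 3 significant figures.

10.4 km/s

d = 1/p = 1/0.01360″ = 73.529 pc.
μ = 29.7 mas/yr = 0.0297 ″/yr.
v_t = 4.74 × μ × d = 4.74 × 0.0297 × 73.529 = 10.351 km/s.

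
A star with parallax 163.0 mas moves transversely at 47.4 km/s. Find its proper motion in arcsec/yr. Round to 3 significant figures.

1.63 arcsec/yr

d = 1/p = 1/0.1630″ = 6.135 pc.
μ = v_t / (4.74 d) = 47.4 / (4.74 × 6.135) = 47.4 / 29.08 = 1.63 ″/yr.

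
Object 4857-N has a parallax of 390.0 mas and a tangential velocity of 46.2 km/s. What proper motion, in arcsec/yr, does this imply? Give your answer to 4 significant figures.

3.801 arcsec/yr

d = 1/p = 1/0.3900″ = 2.5641 pc.
μ = v_t / (4.74 d) = 46.2 / (4.74 × 2.5641) = 46.2 / 12.154 = 3.8012 ″/yr.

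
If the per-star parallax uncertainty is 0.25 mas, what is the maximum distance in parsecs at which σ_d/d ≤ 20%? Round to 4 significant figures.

800.0 pc

σ_d/d = σ_p/p, so the condition is σ_p/p ≤ 0.20, i.e. p ≥ σ_p/0.20.
p_min = 0.25/0.20 = 1.25 mas = 0.00125 arcsec.
d_max = 1/p_min = 1/0.00125 = 800 pc.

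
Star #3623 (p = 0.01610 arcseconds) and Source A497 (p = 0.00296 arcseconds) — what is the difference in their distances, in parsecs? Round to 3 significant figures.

276 pc

d_A = 1/0.01610″ = 62.112 pc; d_B = 1/0.002960″ = 337.84 pc.
|d_B − d_A| = |337.84 − 62.112| = 275.73 pc.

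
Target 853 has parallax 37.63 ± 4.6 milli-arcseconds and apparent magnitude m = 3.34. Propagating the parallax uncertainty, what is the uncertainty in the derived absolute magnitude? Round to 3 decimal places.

σ_M = 0.265 mag

M = m − 5 log₁₀ d + 5 = m + 5 log₁₀ p + 5, so ∂M/∂p = 5/(p ln 10).
σ_M = (5/ln 10) · (σ_p/p) = 2.1715 × 4.6/37.63 = 2.1715 × 0.12224 = 0.26544.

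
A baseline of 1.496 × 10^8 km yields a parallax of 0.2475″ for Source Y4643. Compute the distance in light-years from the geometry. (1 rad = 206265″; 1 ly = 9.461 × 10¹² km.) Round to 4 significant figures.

13.18 ly

θ = 0.2475″ = 0.2475/206265 = 1.1999 × 10^-6 rad.
d = B/θ = (1.496 × 10^8) / (1.1999 × 10^-6) = 1.2468 × 10^14 km = (1.2468 × 10^14) / (9.461 × 10^12) ly = 13.178 ly.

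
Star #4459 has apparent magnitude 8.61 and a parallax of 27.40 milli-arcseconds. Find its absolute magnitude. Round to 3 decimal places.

M = 5.799

d = 1/p = 1/0.02740″ = 36.496 pc.
m − M = 5 log₁₀(36.496) − 5 = 7.8112 − 5 = 2.8112.
M = m − (m − M) = 8.61 − 2.8112 = 5.799.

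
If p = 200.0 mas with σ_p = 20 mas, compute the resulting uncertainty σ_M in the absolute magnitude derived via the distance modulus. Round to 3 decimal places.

σ_M = 0.217 mag

M = m − 5 log₁₀ d + 5 = m + 5 log₁₀ p + 5, so ∂M/∂p = 5/(p ln 10).
σ_M = (5/ln 10) · (σ_p/p) = 2.1715 × 20/200.0 = 2.1715 × 0.1 = 0.21715.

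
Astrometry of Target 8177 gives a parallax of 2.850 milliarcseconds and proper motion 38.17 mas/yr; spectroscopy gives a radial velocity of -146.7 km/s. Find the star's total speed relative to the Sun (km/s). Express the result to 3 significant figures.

d = 1/p = 1/0.002850″ = 350.88 pc.
μ = 38.17 mas/yr = 0.03817 ″/yr.
v_t = 4.740 μ d = 4.740 × 0.03817 × 350.88 = 63.483 km/s.
v = √(v_r² + v_t²) = √((-146.7)² + 63.483²) = √25551 = 159.85 km/s.

160 km/s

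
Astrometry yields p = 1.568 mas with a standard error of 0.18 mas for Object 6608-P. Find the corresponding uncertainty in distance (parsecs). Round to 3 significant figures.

73.2 pc

d = 1/p, so σ_d = σ_p / p².
σ_d = 0.000180 / (0.001568)² = 0.000180 / 0.0000024586 = 73.212 pc.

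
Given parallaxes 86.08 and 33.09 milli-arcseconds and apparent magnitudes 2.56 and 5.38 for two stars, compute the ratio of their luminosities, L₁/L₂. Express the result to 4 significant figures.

d₁ = 1/p₁ = 1/0.08608″ = 11.617 pc; d₂ = 1/p₂ = 1/0.03309″ = 30.221 pc.
M₁ = m₁ − 5 log₁₀ d₁ + 5 = 2.56 − 5.3255 + 5 = 2.2345.
M₂ = 5.38 − 7.4015 + 5 = 2.9785.
L₁/L₂ = 10^(0.4(M₂ − M₁)) = 10^(0.4 × 0.7440) = 10^0.29760 = 1.9843.

L₁/L₂ = 1.984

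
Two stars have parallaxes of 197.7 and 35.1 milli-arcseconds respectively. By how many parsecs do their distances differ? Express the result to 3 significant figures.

d_A = 1/0.1977″ = 5.0582 pc; d_B = 1/0.03510″ = 28.49 pc.
|d_B − d_A| = |28.49 − 5.0582| = 23.432 pc.

23.4 pc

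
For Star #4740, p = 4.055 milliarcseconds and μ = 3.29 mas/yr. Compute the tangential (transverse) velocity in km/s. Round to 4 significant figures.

3.846 km/s

d = 1/p = 1/0.004055″ = 246.61 pc.
μ = 3.29 mas/yr = 0.00329 ″/yr.
v_t = 4.74 × μ × d = 4.74 × 0.00329 × 246.61 = 3.8458 km/s.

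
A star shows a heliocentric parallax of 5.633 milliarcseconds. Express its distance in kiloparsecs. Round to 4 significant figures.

0.1775 kpc

p = 5.633 milliarcseconds = 0.005633 arcsec.
d = 1/p = 1/0.005633 = 177.53 pc.
= 0.17753 kpc.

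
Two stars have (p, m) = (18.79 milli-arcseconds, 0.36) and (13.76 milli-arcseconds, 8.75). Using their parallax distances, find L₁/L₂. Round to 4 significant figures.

L₁/L₂ = 1217

d₁ = 1/p₁ = 1/0.01879″ = 53.22 pc; d₂ = 1/p₂ = 1/0.01376″ = 72.674 pc.
M₁ = m₁ − 5 log₁₀ d₁ + 5 = 0.36 − 8.6304 + 5 = -3.2704.
M₂ = 8.75 − 9.3069 + 5 = 4.4431.
L₁/L₂ = 10^(0.4(M₂ − M₁)) = 10^(0.4 × 7.7135) = 10^3.08540 = 1217.3.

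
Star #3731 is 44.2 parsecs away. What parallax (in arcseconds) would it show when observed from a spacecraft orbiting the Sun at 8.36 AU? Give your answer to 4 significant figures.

0.1891 arcsec

p (arcsec) = B (AU) / d (pc).
p = 8.36 / 44.2 = 0.18914 arcsec.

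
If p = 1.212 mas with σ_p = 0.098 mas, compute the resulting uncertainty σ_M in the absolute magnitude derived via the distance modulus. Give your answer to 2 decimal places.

σ_M = 0.18 mag

M = m − 5 log₁₀ d + 5 = m + 5 log₁₀ p + 5, so ∂M/∂p = 5/(p ln 10).
σ_M = (5/ln 10) · (σ_p/p) = 2.1715 × 0.098/1.212 = 2.1715 × 0.080858 = 0.17558.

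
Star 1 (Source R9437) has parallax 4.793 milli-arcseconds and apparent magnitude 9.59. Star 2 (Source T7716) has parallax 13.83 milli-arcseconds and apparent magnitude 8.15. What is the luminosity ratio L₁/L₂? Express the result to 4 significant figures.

d₁ = 1/p₁ = 1/0.004793″ = 208.64 pc; d₂ = 1/p₂ = 1/0.01383″ = 72.307 pc.
M₁ = m₁ − 5 log₁₀ d₁ + 5 = 9.59 − 11.5970 + 5 = 2.9930.
M₂ = 8.15 − 9.2959 + 5 = 3.8541.
L₁/L₂ = 10^(0.4(M₂ − M₁)) = 10^(0.4 × 0.8611) = 10^0.34444 = 2.2102.

L₁/L₂ = 2.210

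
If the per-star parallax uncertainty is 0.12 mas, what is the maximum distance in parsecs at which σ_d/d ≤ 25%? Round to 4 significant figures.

2083 pc

σ_d/d = σ_p/p, so the condition is σ_p/p ≤ 0.25, i.e. p ≥ σ_p/0.25.
p_min = 0.12/0.25 = 0.48 mas = 0.00048 arcsec.
d_max = 1/p_min = 1/0.00048 = 2083.3 pc.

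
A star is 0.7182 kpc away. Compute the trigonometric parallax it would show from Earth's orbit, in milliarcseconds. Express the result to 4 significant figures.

1.392 mas

d = 0.7182 kpc = 718.2 pc.
p = 1/d = 1/718.2 = 0.0013924 arcsec.
= 0.0013924 × 1000 = 1.3924 mas.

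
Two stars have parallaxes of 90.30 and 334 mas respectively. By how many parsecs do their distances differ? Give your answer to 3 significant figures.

d_A = 1/0.09030″ = 11.074 pc; d_B = 1/0.3340″ = 2.994 pc.
|d_B − d_A| = |2.994 − 11.074| = 8.08 pc.

8.08 pc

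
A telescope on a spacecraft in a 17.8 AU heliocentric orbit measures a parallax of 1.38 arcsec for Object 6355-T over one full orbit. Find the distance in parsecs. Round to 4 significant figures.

12.90 pc

With baseline B (in AU) and parallax p (in arcsec), d = B/p parsecs.
d = 17.8 / 1.38 = 12.899 pc.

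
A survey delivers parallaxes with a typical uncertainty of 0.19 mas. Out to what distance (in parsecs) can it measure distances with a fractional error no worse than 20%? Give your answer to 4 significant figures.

1053 pc

σ_d/d = σ_p/p, so the condition is σ_p/p ≤ 0.20, i.e. p ≥ σ_p/0.20.
p_min = 0.19/0.20 = 0.95 mas = 0.00095 arcsec.
d_max = 1/p_min = 1/0.00095 = 1052.6 pc.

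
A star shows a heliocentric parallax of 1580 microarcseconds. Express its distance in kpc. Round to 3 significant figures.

0.633 kpc

p = 1580 microarcseconds = 0.001580 arcsec.
d = 1/p = 1/0.001580 = 632.91 pc.
= 0.63291 kpc.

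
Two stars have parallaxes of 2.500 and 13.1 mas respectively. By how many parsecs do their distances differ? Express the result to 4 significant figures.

d_A = 1/0.002500″ = 400 pc; d_B = 1/0.01310″ = 76.336 pc.
|d_B − d_A| = |76.336 − 400| = 323.66 pc.

323.7 pc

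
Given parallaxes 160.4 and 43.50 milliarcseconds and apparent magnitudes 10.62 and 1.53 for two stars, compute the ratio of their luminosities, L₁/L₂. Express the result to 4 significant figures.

L₁/L₂ = 1.700 × 10^-5

d₁ = 1/p₁ = 1/0.1604″ = 6.2344 pc; d₂ = 1/p₂ = 1/0.04350″ = 22.989 pc.
M₁ = m₁ − 5 log₁₀ d₁ + 5 = 10.62 − 3.9740 + 5 = 11.6460.
M₂ = 1.53 − 6.8076 + 5 = -0.2776.
L₁/L₂ = 10^(0.4(M₂ − M₁)) = 10^(0.4 × (-11.9236)) = 10^(-4.76944) = 0.000017004.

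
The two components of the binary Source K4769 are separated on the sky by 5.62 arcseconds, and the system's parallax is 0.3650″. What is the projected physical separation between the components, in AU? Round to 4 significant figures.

d = 1/p = 1/0.3650″ = 2.7397 pc.
At distance d (pc), an angle of θ arcsec spans θ·d AU: s = 5.62 × 2.7397 = 15.397 AU.

15.40 AU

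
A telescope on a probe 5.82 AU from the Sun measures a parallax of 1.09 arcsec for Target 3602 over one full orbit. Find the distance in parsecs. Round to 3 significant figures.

With baseline B (in AU) and parallax p (in arcsec), d = B/p parsecs.
d = 5.82 / 1.09 = 5.3394 pc.

5.34 pc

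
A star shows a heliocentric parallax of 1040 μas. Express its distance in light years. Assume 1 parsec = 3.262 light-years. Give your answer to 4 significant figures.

p = 1040 μas = 0.001040 arcsec.
d = 1/p = 1/0.001040 = 961.54 pc.
In light-years: 961.54 × 3.262 = 3136.5 ly.

3137 light years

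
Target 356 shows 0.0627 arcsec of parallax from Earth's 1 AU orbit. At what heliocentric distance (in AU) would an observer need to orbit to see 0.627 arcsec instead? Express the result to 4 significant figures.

10.00 AU

Parallax scales linearly with baseline: p ∝ B, so B = p_target / p_Earth × 1 AU.
B = 0.627 / 0.0627 = 10 AU.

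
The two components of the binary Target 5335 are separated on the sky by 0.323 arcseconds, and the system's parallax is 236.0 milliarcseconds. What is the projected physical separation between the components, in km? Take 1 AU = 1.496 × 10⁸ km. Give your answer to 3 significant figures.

2.05 × 10^8 km

d = 1/p = 1/0.2360″ = 4.2373 pc.
At distance d (pc), an angle of θ arcsec spans θ·d AU: s = 0.323 × 4.2373 = 1.3686 AU.
= 1.3686 × 1.496 × 10⁸ km = 2.0474 × 10^8 km.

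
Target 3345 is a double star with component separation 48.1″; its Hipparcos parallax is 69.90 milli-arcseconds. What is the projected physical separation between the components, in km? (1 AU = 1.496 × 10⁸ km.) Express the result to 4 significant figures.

1.029 × 10^11 km

d = 1/p = 1/0.06990″ = 14.306 pc.
At distance d (pc), an angle of θ arcsec spans θ·d AU: s = 48.1 × 14.306 = 688.12 AU.
= 688.12 × 1.496 × 10⁸ km = 1.0294 × 10^11 km.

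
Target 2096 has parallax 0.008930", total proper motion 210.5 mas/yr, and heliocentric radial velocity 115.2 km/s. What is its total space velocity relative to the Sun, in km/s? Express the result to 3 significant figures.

d = 1/p = 1/0.008930″ = 111.98 pc.
μ = 210.5 mas/yr = 0.2105 ″/yr.
v_t = 4.740 μ d = 4.740 × 0.2105 × 111.98 = 111.73 km/s.
v = √(v_r² + v_t²) = √(115.2² + 111.73²) = √25754.6 = 160.48 km/s.

160 km/s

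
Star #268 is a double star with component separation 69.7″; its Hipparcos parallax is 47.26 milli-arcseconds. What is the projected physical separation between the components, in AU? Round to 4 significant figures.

1475 AU

d = 1/p = 1/0.04726″ = 21.16 pc.
At distance d (pc), an angle of θ arcsec spans θ·d AU: s = 69.7 × 21.16 = 1474.9 AU.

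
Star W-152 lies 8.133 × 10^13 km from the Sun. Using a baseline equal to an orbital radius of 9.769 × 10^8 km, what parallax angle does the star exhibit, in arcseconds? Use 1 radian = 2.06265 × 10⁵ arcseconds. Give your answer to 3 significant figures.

2.48 arcsec

θ ≈ B/d = (9.769 × 10^8) / (8.133 × 10^13) = 1.2012 × 10^-5 rad.
In arcseconds: 1.2012 × 10^-5 × 206265 = 2.4777″.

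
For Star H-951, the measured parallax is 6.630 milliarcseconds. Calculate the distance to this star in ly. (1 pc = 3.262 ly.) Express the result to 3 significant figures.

p = 6.630 milliarcseconds = 0.006630 arcsec.
d = 1/p = 1/0.006630 = 150.83 pc.
In light-years: 150.83 × 3.262 = 492.01 ly.

492 ly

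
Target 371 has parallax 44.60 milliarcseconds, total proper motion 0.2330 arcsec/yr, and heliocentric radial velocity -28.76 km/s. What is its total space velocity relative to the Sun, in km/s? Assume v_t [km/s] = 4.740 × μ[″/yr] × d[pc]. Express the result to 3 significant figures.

38.0 km/s

d = 1/p = 1/0.04460″ = 22.422 pc.
v_t = 4.740 μ d = 4.740 × 0.2330 × 22.422 = 24.763 km/s.
v = √(v_r² + v_t²) = √((-28.76)² + 24.763²) = √1440.34 = 37.952 km/s.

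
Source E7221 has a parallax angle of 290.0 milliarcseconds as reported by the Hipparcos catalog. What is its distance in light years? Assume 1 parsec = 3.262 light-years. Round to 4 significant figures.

11.25 light years

p = 290.0 milliarcseconds = 0.2900 arcsec.
d = 1/p = 1/0.2900 = 3.4483 pc.
In light-years: 3.4483 × 3.262 = 11.248 ly.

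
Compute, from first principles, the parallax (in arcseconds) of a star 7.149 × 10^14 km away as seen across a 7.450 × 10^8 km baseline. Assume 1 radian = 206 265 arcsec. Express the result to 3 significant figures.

0.215 arcsec

θ ≈ B/d = (7.450 × 10^8) / (7.149 × 10^14) = 1.0421 × 10^-6 rad.
In arcseconds: 1.0421 × 10^-6 × 206265 = 0.21495″.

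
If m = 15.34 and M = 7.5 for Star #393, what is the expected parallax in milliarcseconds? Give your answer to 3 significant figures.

2.70 mas

m − M = 15.34 − 7.5 = 7.84.
d = 10^((m−M)/5 + 1) = 10^2.568 = 369.83 pc.
p = 1/d = 1/369.83 = 0.0027039 arcsec = 2.7039 mas.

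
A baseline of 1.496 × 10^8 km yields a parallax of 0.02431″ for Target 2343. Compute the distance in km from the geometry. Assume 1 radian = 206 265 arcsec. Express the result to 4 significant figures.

θ = 0.02431″ = 0.02431/206265 = 1.1786 × 10^-7 rad.
d = B/θ = (1.496 × 10^8) / (1.1786 × 10^-7) = 1.2693 × 10^15 km.

1.269 × 10^15 km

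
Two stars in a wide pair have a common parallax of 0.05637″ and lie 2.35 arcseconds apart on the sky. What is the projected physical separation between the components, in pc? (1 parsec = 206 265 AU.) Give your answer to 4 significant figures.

0.0002021 pc

d = 1/p = 1/0.05637″ = 17.74 pc.
At distance d (pc), an angle of θ arcsec spans θ·d AU: s = 2.35 × 17.74 = 41.689 AU.
= 41.689 / 206265 = 0.00020211 pc.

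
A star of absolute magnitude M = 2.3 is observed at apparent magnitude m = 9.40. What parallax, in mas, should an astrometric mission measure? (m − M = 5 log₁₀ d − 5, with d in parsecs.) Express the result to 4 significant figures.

3.802 mas

m − M = 9.40 − 2.3 = 7.10.
d = 10^((m−M)/5 + 1) = 10^2.420 = 263.03 pc.
p = 1/d = 1/263.03 = 0.0038018 arcsec = 3.8018 mas.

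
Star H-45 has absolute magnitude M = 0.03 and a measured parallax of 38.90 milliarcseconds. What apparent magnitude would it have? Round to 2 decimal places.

m = 2.08

d = 1/p = 1/0.03890″ = 25.707 pc.
m − M = 5 log₁₀ d − 5 = 5 log₁₀(25.707) − 5 = 7.0503 − 5 = 2.0503.
m = M + (m − M) = 0.03 + 2.0503 = 2.08.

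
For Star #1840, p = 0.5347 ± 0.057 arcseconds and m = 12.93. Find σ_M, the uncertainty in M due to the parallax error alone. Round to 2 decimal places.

σ_M = 0.23 mag

M = m − 5 log₁₀ d + 5 = m + 5 log₁₀ p + 5, so ∂M/∂p = 5/(p ln 10).
σ_M = (5/ln 10) · (σ_p/p) = 2.1715 × 0.057/0.5347 = 2.1715 × 0.1066 = 0.23148.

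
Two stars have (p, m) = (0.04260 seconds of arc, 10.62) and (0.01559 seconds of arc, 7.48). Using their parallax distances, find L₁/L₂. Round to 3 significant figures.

L₁/L₂ = 0.00743

d₁ = 1/p₁ = 1/0.04260″ = 23.474 pc; d₂ = 1/p₂ = 1/0.01559″ = 64.144 pc.
M₁ = m₁ − 5 log₁₀ d₁ + 5 = 10.62 − 6.8529 + 5 = 8.7671.
M₂ = 7.48 − 9.0358 + 5 = 3.4442.
L₁/L₂ = 10^(0.4(M₂ − M₁)) = 10^(0.4 × (-5.3229)) = 10^(-2.12916) = 0.0074275.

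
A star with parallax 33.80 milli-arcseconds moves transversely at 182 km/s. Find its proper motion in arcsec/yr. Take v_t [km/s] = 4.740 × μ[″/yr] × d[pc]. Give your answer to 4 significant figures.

1.298 arcsec/yr

d = 1/p = 1/0.03380″ = 29.586 pc.
μ = v_t / (4.74 d) = 182 / (4.74 × 29.586) = 182 / 140.24 = 1.2978 ″/yr.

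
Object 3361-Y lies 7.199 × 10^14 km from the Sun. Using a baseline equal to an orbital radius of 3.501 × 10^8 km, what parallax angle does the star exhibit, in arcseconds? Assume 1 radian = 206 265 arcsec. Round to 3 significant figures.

0.100 arcsec

θ ≈ B/d = (3.501 × 10^8) / (7.199 × 10^14) = 4.8632 × 10^-7 rad.
In arcseconds: 4.8632 × 10^-7 × 206265 = 0.10031″.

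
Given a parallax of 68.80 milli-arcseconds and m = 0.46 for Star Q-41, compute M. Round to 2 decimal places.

d = 1/p = 1/0.06880″ = 14.535 pc.
m − M = 5 log₁₀(14.535) − 5 = 5.8121 − 5 = 0.8121.
M = m − (m − M) = 0.46 − 0.8121 = -0.35.

M = -0.35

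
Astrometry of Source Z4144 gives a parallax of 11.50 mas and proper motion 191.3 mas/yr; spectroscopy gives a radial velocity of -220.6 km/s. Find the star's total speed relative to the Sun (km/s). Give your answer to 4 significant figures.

d = 1/p = 1/0.01150″ = 86.957 pc.
μ = 191.3 mas/yr = 0.1913 ″/yr.
v_t = 4.740 μ d = 4.740 × 0.1913 × 86.957 = 78.849 km/s.
v = √(v_r² + v_t²) = √((-220.6)² + 78.849²) = √54881.5 = 234.27 km/s.

234.3 km/s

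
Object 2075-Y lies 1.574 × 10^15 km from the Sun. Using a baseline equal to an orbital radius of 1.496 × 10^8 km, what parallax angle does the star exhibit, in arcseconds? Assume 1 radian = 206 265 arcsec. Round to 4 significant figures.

0.01960 arcsec

θ ≈ B/d = (1.496 × 10^8) / (1.574 × 10^15) = 9.5044 × 10^-8 rad.
In arcseconds: 9.5044 × 10^-8 × 206265 = 0.019604″.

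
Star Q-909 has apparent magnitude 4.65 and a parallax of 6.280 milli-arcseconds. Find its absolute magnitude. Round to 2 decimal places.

d = 1/p = 1/0.006280″ = 159.24 pc.
m − M = 5 log₁₀(159.24) − 5 = 11.0103 − 5 = 6.0103.
M = m − (m − M) = 4.65 − 6.0103 = -1.36.

M = -1.36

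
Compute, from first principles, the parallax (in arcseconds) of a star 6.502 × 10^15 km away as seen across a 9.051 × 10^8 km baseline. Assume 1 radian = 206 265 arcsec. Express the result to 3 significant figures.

0.0287 arcsec

θ ≈ B/d = (9.051 × 10^8) / (6.502 × 10^15) = 1.3920 × 10^-7 rad.
In arcseconds: 1.3920 × 10^-7 × 206265 = 0.028712″.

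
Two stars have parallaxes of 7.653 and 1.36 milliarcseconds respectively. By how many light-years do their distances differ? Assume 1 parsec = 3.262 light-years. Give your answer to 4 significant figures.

d_A = 1/0.007653″ = 130.67 pc; d_B = 1/0.001360″ = 735.29 pc.
|d_B − d_A| = |735.29 − 130.67| = 604.62 pc = 604.62 × 3.262 ly = 1972.3 ly.

1972 ly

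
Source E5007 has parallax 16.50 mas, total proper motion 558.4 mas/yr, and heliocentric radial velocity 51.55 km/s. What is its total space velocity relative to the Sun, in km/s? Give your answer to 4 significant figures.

168.5 km/s

d = 1/p = 1/0.01650″ = 60.606 pc.
μ = 558.4 mas/yr = 0.5584 ″/yr.
v_t = 4.740 μ d = 4.740 × 0.5584 × 60.606 = 160.41 km/s.
v = √(v_r² + v_t²) = √(51.55² + 160.41²) = √28388.8 = 168.49 km/s.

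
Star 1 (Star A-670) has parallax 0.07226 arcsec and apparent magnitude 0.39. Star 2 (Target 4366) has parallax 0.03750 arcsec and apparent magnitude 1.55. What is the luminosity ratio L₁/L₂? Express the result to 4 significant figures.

L₁/L₂ = 0.7839

d₁ = 1/p₁ = 1/0.07226″ = 13.839 pc; d₂ = 1/p₂ = 1/0.03750″ = 26.667 pc.
M₁ = m₁ − 5 log₁₀ d₁ + 5 = 0.39 − 5.7055 + 5 = -0.3155.
M₂ = 1.55 − 7.1299 + 5 = -0.5799.
L₁/L₂ = 10^(0.4(M₂ − M₁)) = 10^(0.4 × (-0.2644)) = 10^(-0.10576) = 0.78386.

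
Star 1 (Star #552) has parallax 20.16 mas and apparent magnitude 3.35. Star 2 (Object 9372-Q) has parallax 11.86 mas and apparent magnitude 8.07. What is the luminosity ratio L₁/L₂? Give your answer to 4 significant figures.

L₁/L₂ = 26.74

d₁ = 1/p₁ = 1/0.02016″ = 49.603 pc; d₂ = 1/p₂ = 1/0.01186″ = 84.317 pc.
M₁ = m₁ − 5 log₁₀ d₁ + 5 = 3.35 − 8.4775 + 5 = -0.1275.
M₂ = 8.07 − 9.6296 + 5 = 3.4404.
L₁/L₂ = 10^(0.4(M₂ − M₁)) = 10^(0.4 × 3.5679) = 10^1.42716 = 26.74.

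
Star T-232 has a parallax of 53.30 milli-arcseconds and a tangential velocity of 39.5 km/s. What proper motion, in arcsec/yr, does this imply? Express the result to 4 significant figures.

0.4442 arcsec/yr

d = 1/p = 1/0.05330″ = 18.762 pc.
μ = v_t / (4.74 d) = 39.5 / (4.74 × 18.762) = 39.5 / 88.932 = 0.44416 ″/yr.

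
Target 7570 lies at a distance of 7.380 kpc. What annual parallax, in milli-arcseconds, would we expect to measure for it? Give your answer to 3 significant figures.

d = 7.380 kpc = 7380 pc.
p = 1/d = 1/7380 = 0.0001355 arcsec.
= 0.0001355 × 1000 = 0.1355 mas.

0.136 mas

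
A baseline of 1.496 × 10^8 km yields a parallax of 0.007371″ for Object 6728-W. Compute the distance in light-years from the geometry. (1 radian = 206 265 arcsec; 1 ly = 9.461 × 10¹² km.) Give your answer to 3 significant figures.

442 ly

θ = 0.007371″ = 0.007371/206265 = 3.5736 × 10^-8 rad.
d = B/θ = (1.496 × 10^8) / (3.5736 × 10^-8) = 4.1863 × 10^15 km = (4.1863 × 10^15) / (9.461 × 10^12) ly = 442.48 ly.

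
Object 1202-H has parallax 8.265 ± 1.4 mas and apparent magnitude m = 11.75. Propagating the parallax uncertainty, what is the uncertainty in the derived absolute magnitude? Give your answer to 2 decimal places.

M = m − 5 log₁₀ d + 5 = m + 5 log₁₀ p + 5, so ∂M/∂p = 5/(p ln 10).
σ_M = (5/ln 10) · (σ_p/p) = 2.1715 × 1.4/8.265 = 2.1715 × 0.16939 = 0.36783.

σ_M = 0.37 mag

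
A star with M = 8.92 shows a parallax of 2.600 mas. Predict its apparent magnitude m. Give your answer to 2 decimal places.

m = 16.85

d = 1/p = 1/0.002600″ = 384.62 pc.
m − M = 5 log₁₀ d − 5 = 5 log₁₀(384.62) − 5 = 12.9252 − 5 = 7.9252.
m = M + (m − M) = 8.92 + 7.9252 = 16.85.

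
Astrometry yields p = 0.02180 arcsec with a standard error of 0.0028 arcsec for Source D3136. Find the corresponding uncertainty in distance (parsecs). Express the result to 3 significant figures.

5.89 pc

d = 1/p, so σ_d = σ_p / p².
σ_d = 0.00280 / (0.02180)² = 0.00280 / 0.00047524 = 5.8918 pc.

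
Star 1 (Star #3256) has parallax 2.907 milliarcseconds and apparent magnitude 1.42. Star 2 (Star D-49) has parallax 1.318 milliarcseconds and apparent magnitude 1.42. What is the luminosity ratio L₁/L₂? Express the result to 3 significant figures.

d₁ = 1/p₁ = 1/0.002907″ = 344 pc; d₂ = 1/p₂ = 1/0.001318″ = 758.73 pc.
M₁ = m₁ − 5 log₁₀ d₁ + 5 = 1.42 − 12.6828 + 5 = -6.2628.
M₂ = 1.42 − 14.4004 + 5 = -7.9804.
L₁/L₂ = 10^(0.4(M₂ − M₁)) = 10^(0.4 × (-1.7176)) = 10^(-0.68704) = 0.20557.

L₁/L₂ = 0.206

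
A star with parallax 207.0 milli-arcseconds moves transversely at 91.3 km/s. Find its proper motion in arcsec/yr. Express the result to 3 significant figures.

3.99 arcsec/yr

d = 1/p = 1/0.2070″ = 4.8309 pc.
μ = v_t / (4.74 d) = 91.3 / (4.74 × 4.8309) = 91.3 / 22.898 = 3.9872 ″/yr.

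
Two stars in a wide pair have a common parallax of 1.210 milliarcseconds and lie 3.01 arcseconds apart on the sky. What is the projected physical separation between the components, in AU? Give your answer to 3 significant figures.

d = 1/p = 1/0.001210″ = 826.45 pc.
At distance d (pc), an angle of θ arcsec spans θ·d AU: s = 3.01 × 826.45 = 2487.6 AU.

2490 AU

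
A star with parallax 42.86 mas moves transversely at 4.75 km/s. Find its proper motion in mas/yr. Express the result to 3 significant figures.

d = 1/p = 1/0.04286″ = 23.332 pc.
μ = v_t / (4.74 d) = 4.75 / (4.74 × 23.332) = 4.75 / 110.59 = 0.042951 ″/yr = 42.951 mas/yr.

43.0 mas/yr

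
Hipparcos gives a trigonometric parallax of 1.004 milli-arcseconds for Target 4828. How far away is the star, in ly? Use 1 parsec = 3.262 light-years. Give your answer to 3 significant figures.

p = 1.004 milli-arcseconds = 0.001004 arcsec.
d = 1/p = 1/0.001004 = 996.02 pc.
In light-years: 996.02 × 3.262 = 3249 ly.

3250 ly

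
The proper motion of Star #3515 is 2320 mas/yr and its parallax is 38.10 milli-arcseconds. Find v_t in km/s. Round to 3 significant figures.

289 km/s

d = 1/p = 1/0.03810″ = 26.247 pc.
μ = 2320 mas/yr = 2.32 ″/yr.
v_t = 4.74 × μ × d = 4.74 × 2.32 × 26.247 = 288.63 km/s.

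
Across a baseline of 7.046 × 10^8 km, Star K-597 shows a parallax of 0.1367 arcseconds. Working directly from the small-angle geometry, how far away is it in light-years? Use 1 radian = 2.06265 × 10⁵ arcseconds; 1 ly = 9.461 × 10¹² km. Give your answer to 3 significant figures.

θ = 0.1367″ = 0.1367/206265 = 6.6274 × 10^-7 rad.
d = B/θ = (7.046 × 10^8) / (6.6274 × 10^-7) = 1.0632 × 10^15 km = (1.0632 × 10^15) / (9.461 × 10^12) ly = 112.38 ly.

112 ly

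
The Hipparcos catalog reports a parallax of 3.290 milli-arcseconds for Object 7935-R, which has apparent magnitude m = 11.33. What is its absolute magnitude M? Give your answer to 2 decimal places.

M = 3.92

d = 1/p = 1/0.003290″ = 303.95 pc.
m − M = 5 log₁₀(303.95) − 5 = 12.4140 − 5 = 7.4140.
M = m − (m − M) = 11.33 − 7.4140 = 3.92.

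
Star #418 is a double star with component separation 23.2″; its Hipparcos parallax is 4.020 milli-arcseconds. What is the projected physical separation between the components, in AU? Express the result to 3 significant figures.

5770 AU

d = 1/p = 1/0.004020″ = 248.76 pc.
At distance d (pc), an angle of θ arcsec spans θ·d AU: s = 23.2 × 248.76 = 5771.2 AU.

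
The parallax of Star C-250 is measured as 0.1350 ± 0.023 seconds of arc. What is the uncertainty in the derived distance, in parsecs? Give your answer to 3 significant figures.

1.26 pc

d = 1/p, so σ_d = σ_p / p².
σ_d = 0.0230 / (0.1350)² = 0.0230 / 0.018225 = 1.262 pc.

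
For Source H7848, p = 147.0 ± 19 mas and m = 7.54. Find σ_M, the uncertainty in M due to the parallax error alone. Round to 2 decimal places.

M = m − 5 log₁₀ d + 5 = m + 5 log₁₀ p + 5, so ∂M/∂p = 5/(p ln 10).
σ_M = (5/ln 10) · (σ_p/p) = 2.1715 × 19/147.0 = 2.1715 × 0.12925 = 0.28067.

σ_M = 0.28 mag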